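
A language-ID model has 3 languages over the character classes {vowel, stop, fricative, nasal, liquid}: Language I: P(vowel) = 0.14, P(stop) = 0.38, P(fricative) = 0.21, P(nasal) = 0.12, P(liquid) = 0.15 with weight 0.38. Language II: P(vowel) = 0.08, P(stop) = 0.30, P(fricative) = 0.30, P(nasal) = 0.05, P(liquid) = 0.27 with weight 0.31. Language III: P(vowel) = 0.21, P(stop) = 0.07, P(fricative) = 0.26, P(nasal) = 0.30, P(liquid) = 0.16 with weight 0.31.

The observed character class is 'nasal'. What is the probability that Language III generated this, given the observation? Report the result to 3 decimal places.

0.604

The responsibility of component k is P(Z=k) f_k(x) divided by Σ_j P(Z=j) f_j(x).
Evaluate each component's likelihood at the observed value:
  p_I = 0.12
  p_II = 0.05
  p_III = 0.3
Unnormalised posteriors:
  P(Z=I)·p_I = 0.38 × 0.12 = 0.0456
  P(Z=II)·p_II = 0.31 × 0.05 = 0.0155
  P(Z=III)·p_III = 0.31 × 0.3 = 0.093
Sum: 0.0456 + 0.0155 + 0.093 = 0.1541
P(Language III | data) = 0.093 / 0.1541 ≈ 0.604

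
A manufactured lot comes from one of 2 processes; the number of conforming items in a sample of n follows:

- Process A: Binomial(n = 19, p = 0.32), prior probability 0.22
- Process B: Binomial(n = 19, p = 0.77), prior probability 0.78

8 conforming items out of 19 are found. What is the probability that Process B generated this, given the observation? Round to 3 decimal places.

P(component k | x) = π_k·f_k(x) / marginal(x), where marginal(x) = Σ_j π_j·f_j(x).
Evaluate each component's likelihood at the observed value:
  L_A = C(19,8)·0.32^8·0.68^11 = 75582·0.000109951·0.0143747 = 0.119458
  L_B = C(19,8)·0.77^8·0.23^11 = 75582·0.123574·9.5281e-08 = 0.000889919
Multiply by the mixture weights:
  π_A·L_A = 0.22 × 0.119458 = 0.0262808
  π_B·L_B = 0.78 × 0.000889919 = 0.000694137
Denominator: 0.0262808 + 0.000694137 = 0.026975
Responsibility of Process B: 0.000694137 / 0.026975 ≈ 0.026

0.026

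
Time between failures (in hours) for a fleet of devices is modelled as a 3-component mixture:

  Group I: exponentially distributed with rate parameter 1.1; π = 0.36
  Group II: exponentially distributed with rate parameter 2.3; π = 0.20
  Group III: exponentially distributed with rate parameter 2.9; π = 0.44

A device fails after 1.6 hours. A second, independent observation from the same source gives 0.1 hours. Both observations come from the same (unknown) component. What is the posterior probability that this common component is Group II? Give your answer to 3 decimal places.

0.184

P(component k | x) = w_k·f_k(x) / marginal(x), where marginal(x) = Σ_j w_j·f_j(x).
Since both observations come from the same component, the likelihood for component k is f_k(x₁)·f_k(x₂).
  f_I = [1.1·e^(−1.1·1.6) = 1.1·e^(−1.7600) = 0.189249] × [0.985418] = 0.18649
  f_II = [2.3·e^(−2.3·1.6) = 2.3·e^(−3.6800) = 0.0580128] × [1.82743] = 0.106014
  f_III = [2.9·e^(−2.9·1.6) = 2.9·e^(−4.6400) = 0.0280073] × [2.16996] = 0.0607749
Unnormalised posteriors:
  w_I·f_I = 0.36 × 0.18649 = 0.0671363
  w_II·f_II = 0.20 × 0.106014 = 0.0212029
  w_III·f_III = 0.44 × 0.0607749 = 0.026741
Evidence: 0.0671363 + 0.0212029 + 0.026741 = 0.11508
Responsibility of Group II: 0.0212029 / 0.11508 ≈ 0.184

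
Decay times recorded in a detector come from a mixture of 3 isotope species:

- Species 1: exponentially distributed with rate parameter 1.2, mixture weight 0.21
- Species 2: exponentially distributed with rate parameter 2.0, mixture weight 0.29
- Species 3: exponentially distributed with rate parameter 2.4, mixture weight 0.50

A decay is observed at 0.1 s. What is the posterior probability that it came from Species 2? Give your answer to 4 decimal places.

0.2891

The responsibility of component k is P(Z=k) f_k(x) divided by Σ_j P(Z=j) f_j(x).
Exponential densities:
  f_1 = 1.0643
  f_2 = 1.63746
  f_3 = 1.88791
Weight by the priors:
  P(Z=1)·f_1 = 0.21 × 1.0643 = 0.223504
  P(Z=2)·f_2 = 0.29 × 1.63746 = 0.474864
  P(Z=3)·f_3 = 0.50 × 1.88791 = 0.943953
Sum: 0.223504 + 0.474864 + 0.943953 = 1.64232
P(Species 2 | data) = 0.474864 / 1.64232 ≈ 0.2891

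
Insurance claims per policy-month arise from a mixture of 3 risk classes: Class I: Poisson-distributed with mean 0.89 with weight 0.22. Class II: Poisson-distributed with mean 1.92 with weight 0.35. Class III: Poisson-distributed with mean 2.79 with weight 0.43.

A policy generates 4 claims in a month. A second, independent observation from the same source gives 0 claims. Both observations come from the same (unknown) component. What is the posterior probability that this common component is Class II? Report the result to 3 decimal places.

0.457

Posterior ∝ prior × likelihood, so P(k | x) ∝ π_k f_k(x); normalise over all components.
Since both observations come from the same component, the likelihood for component k is f_k(x₁)·f_k(x₂).
  L_I = [0.0107356] × [0.410656] = 0.00440864
  L_II = [0.0830134] × [0.146607] = 0.0121703
  L_III = [0.155069] × [0.0614212] = 0.0095245
Prior × likelihood for each component:
  π_I·L_I = 0.22 × 0.00440864 = 0.000969901
  π_II·L_II = 0.35 × 0.0121703 = 0.00425962
  π_III·L_III = 0.43 × 0.0095245 = 0.00409554
Denominator: 0.000969901 + 0.00425962 + 0.00409554 = 0.00932506
P(Class II | x₁, x₂) = 0.00425962 / 0.00932506 ≈ 0.457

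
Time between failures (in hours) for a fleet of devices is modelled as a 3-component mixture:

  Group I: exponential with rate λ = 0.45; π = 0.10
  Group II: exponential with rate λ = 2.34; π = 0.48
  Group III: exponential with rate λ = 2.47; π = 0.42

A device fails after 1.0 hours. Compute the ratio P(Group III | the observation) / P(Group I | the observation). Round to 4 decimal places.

3.0582

Posterior odds = (w_i f_i(x)) / (w_j f_j(x)); the normalising sum cancels.
Evaluate each component's likelihood at the observed value:
  f_I = 0.45·e^(−0.45·1.0) = 0.45·e^(−0.4500) = 0.286933
  f_II = 2.34·e^(−2.34·1.0) = 2.34·e^(−2.3400) = 0.225407
  f_III = 2.47·e^(−2.47·1.0) = 2.47·e^(−2.4700) = 0.208925
Odds = (0.42/0.10) × (0.208925/0.286933) = 4.2 × 0.728131 ≈ 3.0582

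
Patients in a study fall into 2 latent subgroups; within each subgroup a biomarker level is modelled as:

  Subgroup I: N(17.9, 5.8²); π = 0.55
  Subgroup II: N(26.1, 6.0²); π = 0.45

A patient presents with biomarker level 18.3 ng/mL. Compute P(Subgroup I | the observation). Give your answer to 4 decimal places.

By Bayes' theorem, P(k | x) = w_k f_k(x) / Σ_j w_j f_j(x).
Evaluate each component's likelihood at the observed value:
  L_I = 0.0686198
  L_II = 0.0285614
Unnormalised posteriors:
  w_I·L_I = 0.55 × 0.0686198 = 0.0377409
  w_II·L_II = 0.45 × 0.0285614 = 0.0128526
Denominator: 0.0377409 + 0.0128526 = 0.0505935
Responsibility of Subgroup I: 0.0377409 / 0.0505935 ≈ 0.7460

0.7460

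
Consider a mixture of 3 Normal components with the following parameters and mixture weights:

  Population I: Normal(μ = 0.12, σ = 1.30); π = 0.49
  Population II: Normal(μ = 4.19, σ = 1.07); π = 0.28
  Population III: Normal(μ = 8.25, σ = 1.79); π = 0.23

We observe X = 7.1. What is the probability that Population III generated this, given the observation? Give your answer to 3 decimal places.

0.942

By Bayes' theorem, P(k | x) = π_k f_k(x) / Σ_j π_j f_j(x).
Evaluate each component's likelihood at the observed value:
  p_I = (1/(1.30·√(2π)))·exp(−(7.1−0.12)²/(2·1.30²)) = 0.306879·exp(-14.41432) = 1.68619e-07
  p_II = (1/(1.07·√(2π)))·exp(−(7.1−4.19)²/(2·1.07²)) = 0.372843·exp(-3.69818) = 0.00923476
  p_III = (1/(1.79·√(2π)))·exp(−(7.1−8.25)²/(2·1.79²)) = 0.222873·exp(-0.20638) = 0.181313
Prior × likelihood for each component:
  π_I·p_I = 0.49 × 1.68619e-07 = 8.26235e-08
  π_II·p_II = 0.28 × 0.00923476 = 0.00258573
  π_III·p_III = 0.23 × 0.181313 = 0.041702
Normaliser: 8.26235e-08 + 0.00258573 + 0.041702 = 0.0442878
So the posterior for Population III is 0.041702 / 0.0442878 ≈ 0.942.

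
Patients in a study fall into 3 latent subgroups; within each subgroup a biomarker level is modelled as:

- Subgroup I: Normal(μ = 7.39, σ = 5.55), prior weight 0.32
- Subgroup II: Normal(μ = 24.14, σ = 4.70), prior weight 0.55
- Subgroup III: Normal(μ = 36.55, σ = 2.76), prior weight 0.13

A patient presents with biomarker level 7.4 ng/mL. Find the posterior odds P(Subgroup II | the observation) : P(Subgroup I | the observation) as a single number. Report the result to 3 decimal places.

0.004

The posterior odds equal the prior odds times the likelihood ratio: (P(Z=i)/P(Z=j))·(f_i(x)/f_j(x)).
Normal densities:
  p_I = (1/(5.55·√(2π)))·exp(−(7.4−7.39)²/(2·5.55²)) = 0.071881·exp(-0.00000) = 0.0718814
  p_II = (1/(4.70·√(2π)))·exp(−(7.4−24.14)²/(2·4.70²)) = 0.084881·exp(-6.34286) = 0.000149328
  p_III = (1/(2.76·√(2π)))·exp(−(7.4−36.55)²/(2·2.76²)) = 0.144544·exp(-55.77364) = 8.666e-26
Posterior odds = (P(Z=II)·p_II) / (P(Z=I)·p_I) = (0.55·0.000149328) / (0.32·0.0718814) = 8.21307e-05 / 0.023002 ≈ 0.004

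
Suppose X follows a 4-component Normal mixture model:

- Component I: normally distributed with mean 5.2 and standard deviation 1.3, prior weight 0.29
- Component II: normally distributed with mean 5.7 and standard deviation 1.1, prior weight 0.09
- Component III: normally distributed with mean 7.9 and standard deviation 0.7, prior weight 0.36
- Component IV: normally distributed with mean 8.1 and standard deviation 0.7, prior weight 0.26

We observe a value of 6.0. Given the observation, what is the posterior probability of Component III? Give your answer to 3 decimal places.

The responsibility of component k is P(Z=k) f_k(x) divided by Σ_j P(Z=j) f_j(x).
Normal densities:
  f_I = (1/(1.3·√(2π)))·exp(−(6.0−5.2)²/(2·1.3²)) = 0.306879·exp(-0.18935) = 0.253941
  f_II = (1/(1.1·√(2π)))·exp(−(6.0−5.7)²/(2·1.1²)) = 0.362675·exp(-0.03719) = 0.349435
  f_III = (1/(0.7·√(2π)))·exp(−(6.0−7.9)²/(2·0.7²)) = 0.569918·exp(-3.68367) = 0.0143223
  f_IV = (1/(0.7·√(2π)))·exp(−(6.0−8.1)²/(2·0.7²)) = 0.569918·exp(-4.50000) = 0.00633121
Unnormalised posteriors:
  P(Z=I)·f_I = 0.29 × 0.253941 = 0.073643
  P(Z=II)·f_II = 0.09 × 0.349435 = 0.0314491
  P(Z=III)·f_III = 0.36 × 0.0143223 = 0.00515603
  P(Z=IV)·f_IV = 0.26 × 0.00633121 = 0.00164612
Evidence: 0.073643 + 0.0314491 + 0.00515603 + 0.00164612 = 0.111894
P(Component III | x) ≈ 0.046

0.046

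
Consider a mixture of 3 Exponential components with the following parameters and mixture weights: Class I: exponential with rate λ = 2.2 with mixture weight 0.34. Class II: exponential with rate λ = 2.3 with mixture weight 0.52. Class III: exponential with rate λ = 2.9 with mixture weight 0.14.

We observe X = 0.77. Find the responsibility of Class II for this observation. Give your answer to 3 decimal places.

Posterior ∝ prior × likelihood, so P(k | x) ∝ π_k f_k(x); normalise over all components.
Exponential densities:
  L_I = 0.404322
  L_II = 0.391374
  L_III = 0.310898
Prior × likelihood for each component:
  π_I·L_I = 0.34 × 0.404322 = 0.13747
  π_II·L_II = 0.52 × 0.391374 = 0.203515
  π_III·L_III = 0.14 × 0.310898 = 0.0435258
Evidence: 0.13747 + 0.203515 + 0.0435258 = 0.38451
Responsibility of Class II: 0.203515 / 0.38451 ≈ 0.529

0.529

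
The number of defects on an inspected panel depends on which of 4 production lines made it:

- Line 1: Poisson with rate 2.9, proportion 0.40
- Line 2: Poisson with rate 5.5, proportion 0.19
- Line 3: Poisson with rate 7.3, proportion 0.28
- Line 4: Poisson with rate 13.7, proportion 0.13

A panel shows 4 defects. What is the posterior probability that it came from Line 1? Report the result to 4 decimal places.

The responsibility of component k is π_k f_k(x) divided by Σ_j π_j f_j(x).
Poisson probabilities:
  L_1 = e^(−2.9)·2.9^4/4! = 0.162154
  L_2 = e^(−5.5)·5.5^4/4! = 0.155819
  L_3 = e^(−7.3)·7.3^4/4! = 0.0799338
  L_4 = e^(−13.7)·13.7^4/4! = 0.00164754
Prior × likelihood for each component:
  π_1·L_1 = 0.40 × 0.162154 = 0.0648615
  π_2·L_2 = 0.19 × 0.155819 = 0.0296056
  π_3·L_3 = 0.28 × 0.0799338 = 0.0223815
  π_4·L_4 = 0.13 × 0.00164754 = 0.000214181
Evidence: 0.0648615 + 0.0296056 + 0.0223815 + 0.000214181 = 0.117063
So the posterior for Line 1 is 0.0648615 / 0.117063 ≈ 0.5541.

0.5541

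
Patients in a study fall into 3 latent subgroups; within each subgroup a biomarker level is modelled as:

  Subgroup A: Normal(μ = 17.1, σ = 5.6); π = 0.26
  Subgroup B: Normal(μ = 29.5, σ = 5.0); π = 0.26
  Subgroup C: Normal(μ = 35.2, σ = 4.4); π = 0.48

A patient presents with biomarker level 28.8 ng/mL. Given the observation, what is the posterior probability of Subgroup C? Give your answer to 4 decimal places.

0.4004

By Bayes' theorem, P(k | x) = π_k f_k(x) / Σ_j π_j f_j(x).
Component likelihoods at x = 28.8 ng/mL:
  p_A = 0.00803248
  p_B = 0.0790103
  p_C = 0.0314803
Unnormalised posteriors:
  π_A·p_A = 0.26 × 0.00803248 = 0.00208844
  π_B·p_B = 0.26 × 0.0790103 = 0.0205427
  π_C·p_C = 0.48 × 0.0314803 = 0.0151105
Normaliser: 0.00208844 + 0.0205427 + 0.0151105 = 0.0377417
P(Subgroup C | 28.8 ng/mL) ≈ 0.4004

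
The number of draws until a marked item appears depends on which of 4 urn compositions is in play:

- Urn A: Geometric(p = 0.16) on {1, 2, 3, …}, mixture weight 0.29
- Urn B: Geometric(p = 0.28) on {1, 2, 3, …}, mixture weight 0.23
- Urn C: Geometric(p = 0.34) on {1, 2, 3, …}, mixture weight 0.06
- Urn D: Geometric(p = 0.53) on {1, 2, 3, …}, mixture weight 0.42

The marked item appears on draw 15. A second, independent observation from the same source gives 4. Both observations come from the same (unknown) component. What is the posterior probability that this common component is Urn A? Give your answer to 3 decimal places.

0.838

The responsibility of component k is w_k f_k(x) divided by Σ_j w_j f_j(x).
Since both observations come from the same component, the likelihood for component k is f_k(x₁)·f_k(x₂).
  L_A = [0.16·(1−0.16)^14 = 0.16·0.0870783 = 0.0139325] × [0.0948326] = 0.00132126
  L_B = [0.28·(1−0.28)^14 = 0.28·0.0100613 = 0.00281717] × [0.104509] = 0.000294421
  L_C = [0.34·(1−0.34)^14 = 0.34·0.00297588 = 0.0010118] × [0.0977486] = 9.89019e-05
  L_D = [0.53·(1−0.53)^14 = 0.53·2.56667e-05 = 1.36034e-05] × [0.0550262] = 7.48541e-07
Weight by the priors:
  w_A·L_A = 0.29 × 0.00132126 = 0.000383165
  w_B·L_B = 0.23 × 0.000294421 = 6.77168e-05
  w_C·L_C = 0.06 × 9.89019e-05 = 5.93412e-06
  w_D·L_D = 0.42 × 7.48541e-07 = 3.14387e-07
Evidence: 0.000383165 + 6.77168e-05 + 5.93412e-06 + 3.14387e-07 = 0.00045713
P(Urn A | data) ≈ 0.838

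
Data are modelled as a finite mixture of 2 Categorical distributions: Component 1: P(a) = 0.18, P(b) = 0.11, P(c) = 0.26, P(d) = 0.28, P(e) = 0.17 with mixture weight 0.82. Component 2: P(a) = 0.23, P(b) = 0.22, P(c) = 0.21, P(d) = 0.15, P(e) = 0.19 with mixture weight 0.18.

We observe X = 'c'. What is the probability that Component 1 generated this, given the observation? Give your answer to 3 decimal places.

0.849

P(component k | x) = w_k·f_k(x) / marginal(x), where marginal(x) = Σ_j w_j·f_j(x).
Categorical probabilities:
  L_1 = 0.26
  L_2 = 0.21
Prior × likelihood for each component:
  w_1·L_1 = 0.82 × 0.26 = 0.2132
  w_2·L_2 = 0.18 × 0.21 = 0.0378
Evidence: 0.2132 + 0.0378 = 0.251
So the posterior for Component 1 is 0.2132 / 0.251 ≈ 0.849.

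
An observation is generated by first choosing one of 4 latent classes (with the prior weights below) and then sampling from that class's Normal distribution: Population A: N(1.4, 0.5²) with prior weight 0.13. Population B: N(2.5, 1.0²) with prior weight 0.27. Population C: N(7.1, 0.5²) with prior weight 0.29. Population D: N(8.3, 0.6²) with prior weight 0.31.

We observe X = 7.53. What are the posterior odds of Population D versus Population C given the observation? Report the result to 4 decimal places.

0.5659

Since P(k|x) ∝ π_k f_k(x), the posterior odds are π_i f_i(x) / (π_j f_j(x)).
Component likelihoods at x = 7.53:
  f_A = (1/(0.5·√(2π)))·exp(−(7.53−1.4)²/(2·0.5²)) = 0.797885·exp(-75.15380) = 1.83257e-33
  f_B = (1/(1.0·√(2π)))·exp(−(7.53−2.5)²/(2·1.0²)) = 0.398942·exp(-12.65045) = 1.27906e-06
  f_C = (1/(0.5·√(2π)))·exp(−(7.53−7.1)²/(2·0.5²)) = 0.797885·exp(-0.36980) = 0.551236
  f_D = (1/(0.6·√(2π)))·exp(−(7.53−8.3)²/(2·0.6²)) = 0.664904·exp(-0.82347) = 0.29183
Posterior odds = (π_D·f_D) / (π_C·f_C) = (0.31·0.29183) / (0.29·0.551236) = 0.0904672 / 0.159859 ≈ 0.5659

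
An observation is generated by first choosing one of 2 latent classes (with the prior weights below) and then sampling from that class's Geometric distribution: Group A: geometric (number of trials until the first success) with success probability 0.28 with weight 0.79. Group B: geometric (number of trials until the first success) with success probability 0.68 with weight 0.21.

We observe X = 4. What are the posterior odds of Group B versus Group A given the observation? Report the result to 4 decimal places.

0.0567

The posterior odds equal the prior odds times the likelihood ratio: (w_i/w_j)·(f_i(x)/f_j(x)).
Component likelihoods at x = 4:
  p_A = 0.104509
  p_B = 0.0222822
Odds = (0.21/0.79) × (0.0222822/0.104509) = 0.265823 × 0.213208 ≈ 0.0567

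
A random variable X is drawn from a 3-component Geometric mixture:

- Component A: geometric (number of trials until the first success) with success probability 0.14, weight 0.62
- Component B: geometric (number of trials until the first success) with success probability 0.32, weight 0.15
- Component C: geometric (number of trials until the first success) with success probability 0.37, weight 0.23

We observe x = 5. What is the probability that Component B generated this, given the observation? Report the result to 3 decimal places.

0.144

By Bayes' theorem, P(k | x) = π_k f_k(x) / Σ_j π_j f_j(x).
Evaluate each component's likelihood at the observed value:
  f_A = 0.14·(1−0.14)^4 = 0.14·0.547008 = 0.0765811
  f_B = 0.32·(1−0.32)^4 = 0.32·0.213814 = 0.0684204
  f_C = 0.37·(1−0.37)^4 = 0.37·0.15753 = 0.058286
Unnormalised posteriors:
  π_A·f_A = 0.62 × 0.0765811 = 0.0474803
  π_B·f_B = 0.15 × 0.0684204 = 0.0102631
  π_C·f_C = 0.23 × 0.058286 = 0.0134058
Evidence: 0.0474803 + 0.0102631 + 0.0134058 = 0.0711491
Responsibility of Component B: 0.0102631 / 0.0711491 ≈ 0.144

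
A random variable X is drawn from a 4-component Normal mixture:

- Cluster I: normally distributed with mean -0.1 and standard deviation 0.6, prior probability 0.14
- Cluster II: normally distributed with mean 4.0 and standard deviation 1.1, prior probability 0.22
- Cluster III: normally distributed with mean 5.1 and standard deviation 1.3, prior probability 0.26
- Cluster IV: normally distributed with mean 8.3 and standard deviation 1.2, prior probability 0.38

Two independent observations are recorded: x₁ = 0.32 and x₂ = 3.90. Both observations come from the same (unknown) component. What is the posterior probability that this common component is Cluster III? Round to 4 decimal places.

0.1477

By Bayes' theorem, P(k | x) = π_k f_k(x) / Σ_j π_j f_j(x).
Since both observations come from the same component, the likelihood for component k is f_k(x₁)·f_k(x₂).
  p_I = [(1/(0.6·√(2π)))·exp(−(0.32−-0.1)²/(2·0.6²)) = 0.664904·exp(-0.24500) = 0.520423] × [1.48515e-10] = 7.72907e-11
  p_II = [(1/(1.1·√(2π)))·exp(−(0.32−4.0)²/(2·1.1²)) = 0.362675·exp(-5.59603) = 0.00134645] × [0.361179] = 0.000486311
  p_III = [(1/(1.3·√(2π)))·exp(−(0.32−5.1)²/(2·1.3²)) = 0.306879·exp(-6.75988) = 0.000355785] × [0.20042] = 7.13065e-05
  p_IV = [(1/(1.2·√(2π)))·exp(−(0.32−8.3)²/(2·1.2²)) = 0.332452·exp(-22.11125) = 8.29726e-11] × [0.000400226] = 3.32078e-14
Prior × likelihood for each component:
  π_I·p_I = 0.14 × 7.72907e-11 = 1.08207e-11
  π_II·p_II = 0.22 × 0.000486311 = 0.000106988
  π_III·p_III = 0.26 × 7.13065e-05 = 1.85397e-05
  π_IV·p_IV = 0.38 × 3.32078e-14 = 1.2619e-14
Normaliser: 1.08207e-11 + 0.000106988 + 1.85397e-05 + 1.2619e-14 = 0.000125528
P(Cluster III | x₁, x₂) = 1.85397e-05 / 0.000125528 ≈ 0.1477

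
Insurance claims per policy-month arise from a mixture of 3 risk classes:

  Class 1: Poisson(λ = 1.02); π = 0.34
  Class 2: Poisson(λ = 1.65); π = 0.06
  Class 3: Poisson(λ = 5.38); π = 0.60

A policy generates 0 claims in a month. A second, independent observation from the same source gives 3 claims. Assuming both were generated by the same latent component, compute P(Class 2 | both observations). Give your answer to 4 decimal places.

0.1689

Apply Bayes' rule: the posterior for each component is proportional to its prior times its likelihood at x.
Since both observations come from the same component, the likelihood for component k is f_k(x₁)·f_k(x₂).
  p_1 = [e^(−1.02)·1.02^0/0! = 0.360595] × [0.0637777] = 0.0229979
  p_2 = [e^(−1.65)·1.65^0/0! = 0.19205] × [0.143785] = 0.027614
  p_3 = [e^(−5.38)·5.38^0/0! = 0.00460782] × [0.119589] = 0.000551045
Unnormalised posteriors:
  P(Z=1)·p_1 = 0.34 × 0.0229979 = 0.00781929
  P(Z=2)·p_2 = 0.06 × 0.027614 = 0.00165684
  P(Z=3)·p_3 = 0.60 × 0.000551045 = 0.000330627
Marginal: 0.00781929 + 0.00165684 + 0.000330627 = 0.00980676
P(Class 2 | x₁, x₂) = 0.00165684 / 0.00980676 ≈ 0.1689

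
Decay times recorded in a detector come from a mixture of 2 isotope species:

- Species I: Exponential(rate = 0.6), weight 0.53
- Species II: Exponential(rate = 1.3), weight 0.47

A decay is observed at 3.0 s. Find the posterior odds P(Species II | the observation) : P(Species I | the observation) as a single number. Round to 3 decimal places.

Posterior odds = (P(Z=i) f_i(x)) / (P(Z=j) f_j(x)); the normalising sum cancels.
Evaluate each component's likelihood at the observed value:
  p_I = 0.6·e^(−0.6·3.0) = 0.6·e^(−1.8000) = 0.0991793
  p_II = 1.3·e^(−1.3·3.0) = 1.3·e^(−3.9000) = 0.0263145
Odds = (0.47/0.53) × (0.0263145/0.0991793) = 0.886792 × 0.265322 ≈ 0.235

0.235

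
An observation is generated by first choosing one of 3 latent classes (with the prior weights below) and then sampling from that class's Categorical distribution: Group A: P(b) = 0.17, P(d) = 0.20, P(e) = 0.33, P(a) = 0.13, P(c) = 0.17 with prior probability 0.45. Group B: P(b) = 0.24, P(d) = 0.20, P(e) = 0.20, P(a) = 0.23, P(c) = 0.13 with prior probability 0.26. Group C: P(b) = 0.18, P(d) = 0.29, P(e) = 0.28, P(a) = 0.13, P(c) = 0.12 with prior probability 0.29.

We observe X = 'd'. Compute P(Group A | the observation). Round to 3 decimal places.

P(component k | x) = π_k·f_k(x) / marginal(x), where marginal(x) = Σ_j π_j·f_j(x).
Evaluate each component's likelihood at the observed value:
  f_A = 0.2
  f_B = 0.2
  f_C = 0.29
Prior × likelihood for each component:
  π_A·f_A = 0.45 × 0.2 = 0.09
  π_B·f_B = 0.26 × 0.2 = 0.052
  π_C·f_C = 0.29 × 0.29 = 0.0841
Denominator: 0.09 + 0.052 + 0.0841 = 0.2261
So the posterior for Group A is 0.09 / 0.2261 ≈ 0.398.

0.398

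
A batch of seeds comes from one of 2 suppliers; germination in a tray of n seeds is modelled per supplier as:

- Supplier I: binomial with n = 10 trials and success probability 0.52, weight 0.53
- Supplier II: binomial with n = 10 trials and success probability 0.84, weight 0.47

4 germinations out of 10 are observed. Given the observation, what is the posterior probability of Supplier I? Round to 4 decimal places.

0.9918

Posterior ∝ prior × likelihood, so P(k | x) ∝ π_k f_k(x); normalise over all components.
Binomial probabilities:
  p_I = C(10,4)·0.52^4·0.48^6 = 210·0.0731162·0.0122306 = 0.187793
  p_II = C(10,4)·0.84^4·0.16^6 = 210·0.497871·1.67772e-05 = 0.00175411
Weight by the priors:
  π_I·p_I = 0.53 × 0.187793 = 0.0995304
  π_II·p_II = 0.47 × 0.00175411 = 0.000824431
Evidence: 0.0995304 + 0.000824431 = 0.100355
So the posterior for Supplier I is 0.0995304 / 0.100355 ≈ 0.9918.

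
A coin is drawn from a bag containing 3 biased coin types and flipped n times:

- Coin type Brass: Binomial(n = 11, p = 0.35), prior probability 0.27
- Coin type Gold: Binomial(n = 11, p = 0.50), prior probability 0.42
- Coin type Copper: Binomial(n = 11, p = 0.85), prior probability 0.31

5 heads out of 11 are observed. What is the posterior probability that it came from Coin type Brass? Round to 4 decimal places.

0.3410

The responsibility of component k is P(Z=k) f_k(x) divided by Σ_j P(Z=j) f_j(x).
Evaluate each component's likelihood at the observed value:
  L_Brass = C(11,5)·0.35^5·0.65^6 = 462·0.00525219·0.0754189 = 0.183005
  L_Gold = C(11,5)·0.50^5·0.50^6 = 462·0.03125·0.015625 = 0.225586
  L_Copper = C(11,5)·0.85^5·0.15^6 = 462·0.443705·1.13906e-05 = 0.00233499
Unnormalised posteriors:
  P(Z=Brass)·L_Brass = 0.27 × 0.183005 = 0.0494113
  P(Z=Gold)·L_Gold = 0.42 × 0.225586 = 0.0947461
  P(Z=Copper)·L_Copper = 0.31 × 0.00233499 = 0.000723845
Evidence: 0.0494113 + 0.0947461 + 0.000723845 = 0.144881
P(Coin type Brass | data) = 0.0494113 / 0.144881 ≈ 0.3410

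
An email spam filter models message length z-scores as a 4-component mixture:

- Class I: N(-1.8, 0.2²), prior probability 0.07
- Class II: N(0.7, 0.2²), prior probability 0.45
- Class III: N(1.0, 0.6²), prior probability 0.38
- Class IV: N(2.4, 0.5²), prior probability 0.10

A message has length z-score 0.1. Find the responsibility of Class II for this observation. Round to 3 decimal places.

0.108

Posterior ∝ prior × likelihood, so P(k | x) ∝ P(Z=k) f_k(x); normalise over all components.
Component likelihoods at x = 0.1:
  p_I = 5.03897e-20
  p_II = 0.0221592
  p_III = 0.215863
  p_IV = 2.02817e-05
Weight by the priors:
  P(Z=I)·p_I = 0.07 × 5.03897e-20 = 3.52728e-21
  P(Z=II)·p_II = 0.45 × 0.0221592 = 0.00997166
  P(Z=III)·p_III = 0.38 × 0.215863 = 0.0820278
  P(Z=IV)·p_IV = 0.10 × 2.02817e-05 = 2.02817e-06
Denominator: 3.52728e-21 + 0.00997166 + 0.0820278 + 2.02817e-06 = 0.0920015
P(Class II | x) = 0.00997166 / 0.0920015 ≈ 0.108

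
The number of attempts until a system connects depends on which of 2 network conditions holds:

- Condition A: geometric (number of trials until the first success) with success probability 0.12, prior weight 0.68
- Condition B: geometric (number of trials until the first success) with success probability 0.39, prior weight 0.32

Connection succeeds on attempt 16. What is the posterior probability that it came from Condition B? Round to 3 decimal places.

0.006

The responsibility of component k is π_k f_k(x) divided by Σ_j π_j f_j(x).
Evaluate each component's likelihood at the observed value:
  p_A = 0.0176369
  p_B = 0.00023497
Multiply by the mixture weights:
  π_A·p_A = 0.68 × 0.0176369 = 0.0119931
  π_B·p_B = 0.32 × 0.00023497 = 7.51904e-05
Evidence: 0.0119931 + 7.51904e-05 = 0.0120683
Responsibility of Condition B: 7.51904e-05 / 0.0120683 ≈ 0.006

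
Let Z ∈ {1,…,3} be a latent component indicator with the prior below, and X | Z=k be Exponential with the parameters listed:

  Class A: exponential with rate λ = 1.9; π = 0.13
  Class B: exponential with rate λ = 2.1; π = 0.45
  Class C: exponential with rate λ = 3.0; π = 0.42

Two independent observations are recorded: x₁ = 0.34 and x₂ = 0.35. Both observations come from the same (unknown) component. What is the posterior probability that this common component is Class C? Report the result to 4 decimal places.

Posterior ∝ prior × likelihood, so P(k | x) ∝ π_k f_k(x); normalise over all components.
Since both observations come from the same component, the likelihood for component k is f_k(x₁)·f_k(x₂).
  f_A = [0.995862] × [0.97712] = 0.973077
  f_B = [1.02833] × [1.00696] = 1.03549
  f_C = [1.08178] × [1.04981] = 1.13567
Prior × likelihood for each component:
  π_A·f_A = 0.13 × 0.973077 = 0.1265
  π_B·f_B = 0.45 × 1.03549 = 0.46597
  π_C·f_C = 0.42 × 1.13567 = 0.476982
Sum: 0.1265 + 0.46597 + 0.476982 = 1.06945
P(Class C | x₁,x₂) = 0.476982 / 1.06945 ≈ 0.4460

0.4460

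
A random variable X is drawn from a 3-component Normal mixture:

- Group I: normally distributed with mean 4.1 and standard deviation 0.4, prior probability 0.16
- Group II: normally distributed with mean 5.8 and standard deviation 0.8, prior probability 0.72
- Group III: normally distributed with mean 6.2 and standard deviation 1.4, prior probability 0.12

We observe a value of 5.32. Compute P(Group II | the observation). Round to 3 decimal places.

By Bayes' theorem, P(k | x) = π_k f_k(x) / Σ_j π_j f_j(x).
Component likelihoods at x = 5.32:
  p_I = (1/(0.4·√(2π)))·exp(−(5.32−4.1)²/(2·0.4²)) = 0.997356·exp(-4.65125) = 0.00952441
  p_II = (1/(0.8·√(2π)))·exp(−(5.32−5.8)²/(2·0.8²)) = 0.498678·exp(-0.18000) = 0.416531
  p_III = (1/(1.4·√(2π)))·exp(−(5.32−6.2)²/(2·1.4²)) = 0.284959·exp(-0.19755) = 0.233877
Weight by the priors:
  π_I·p_I = 0.16 × 0.00952441 = 0.0015239
  π_II·p_II = 0.72 × 0.416531 = 0.299902
  π_III·p_III = 0.12 × 0.233877 = 0.0280652
Sum: 0.0015239 + 0.299902 + 0.0280652 = 0.329491
P(Group II | data) ≈ 0.910

0.910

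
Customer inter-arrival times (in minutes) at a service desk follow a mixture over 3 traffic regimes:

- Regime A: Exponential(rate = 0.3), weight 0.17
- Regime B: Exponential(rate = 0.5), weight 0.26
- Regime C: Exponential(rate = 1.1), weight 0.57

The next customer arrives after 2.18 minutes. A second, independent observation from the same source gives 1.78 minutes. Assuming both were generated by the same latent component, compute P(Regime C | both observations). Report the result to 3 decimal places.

Posterior ∝ prior × likelihood, so P(k | x) ∝ w_k f_k(x); normalise over all components.
Since both observations come from the same component, the likelihood for component k is f_k(x₁)·f_k(x₂).
  L_A = [0.3·e^(−0.3·2.18) = 0.3·e^(−0.6540) = 0.155989] × [0.175877] = 0.0274347
  L_B = [0.5·e^(−0.5·2.18) = 0.5·e^(−1.0900) = 0.168108] × [0.205328] = 0.0345173
  L_C = [1.1·e^(−1.1·2.18) = 1.1·e^(−2.3980) = 0.0999895] × [0.155254] = 0.0155238
Unnormalised posteriors:
  w_A·L_A = 0.17 × 0.0274347 = 0.0046639
  w_B·L_B = 0.26 × 0.0345173 = 0.0089745
  w_C·L_C = 0.57 × 0.0155238 = 0.00884858
Normaliser: 0.0046639 + 0.0089745 + 0.00884858 = 0.022487
P(Regime C | data) = 0.00884858 / 0.022487 ≈ 0.393

0.393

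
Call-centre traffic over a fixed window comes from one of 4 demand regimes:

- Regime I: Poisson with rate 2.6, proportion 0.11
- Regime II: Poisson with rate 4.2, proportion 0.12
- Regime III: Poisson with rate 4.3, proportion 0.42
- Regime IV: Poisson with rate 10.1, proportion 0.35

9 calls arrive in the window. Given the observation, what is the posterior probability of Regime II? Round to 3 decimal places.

The responsibility of component k is P(Z=k) f_k(x) divided by Σ_j P(Z=j) f_j(x).
Component likelihoods at x = 9 calls:
  p_I = 0.0011113
  p_II = 0.0168052
  p_III = 0.0187926
  p_IV = 0.12381
Multiply by the mixture weights:
  P(Z=I)·p_I = 0.11 × 0.0011113 = 0.000122243
  P(Z=II)·p_II = 0.12 × 0.0168052 = 0.00201662
  P(Z=III)·p_III = 0.42 × 0.0187926 = 0.00789289
  P(Z=IV)·p_IV = 0.35 × 0.12381 = 0.0433334
Normaliser: 0.000122243 + 0.00201662 + 0.00789289 + 0.0433334 = 0.0533652
P(Regime II | data) ≈ 0.038

0.038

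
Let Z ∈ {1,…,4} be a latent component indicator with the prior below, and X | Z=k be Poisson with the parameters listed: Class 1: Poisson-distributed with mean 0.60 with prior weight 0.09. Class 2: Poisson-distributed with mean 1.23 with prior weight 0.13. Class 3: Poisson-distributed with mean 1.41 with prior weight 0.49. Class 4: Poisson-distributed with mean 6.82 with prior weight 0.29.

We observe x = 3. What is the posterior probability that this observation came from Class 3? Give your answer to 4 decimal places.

The responsibility of component k is P(Z=k) f_k(x) divided by Σ_j P(Z=j) f_j(x).
Poisson probabilities:
  L_1 = e^(−0.60)·0.60^3/3! = 0.0197572
  L_2 = e^(−1.23)·1.23^3/3! = 0.0906529
  L_3 = e^(−1.41)·1.41^3/3! = 0.114065
  L_4 = e^(−6.82)·6.82^3/3! = 0.0577183
Unnormalised posteriors:
  P(Z=1)·L_1 = 0.09 × 0.0197572 = 0.00177815
  P(Z=2)·L_2 = 0.13 × 0.0906529 = 0.0117849
  P(Z=3)·L_3 = 0.49 × 0.114065 = 0.0558917
  P(Z=4)·L_4 = 0.29 × 0.0577183 = 0.0167383
Sum: 0.00177815 + 0.0117849 + 0.0558917 + 0.0167383 = 0.086193
Responsibility of Class 3: 0.0558917 / 0.086193 ≈ 0.6484

0.6484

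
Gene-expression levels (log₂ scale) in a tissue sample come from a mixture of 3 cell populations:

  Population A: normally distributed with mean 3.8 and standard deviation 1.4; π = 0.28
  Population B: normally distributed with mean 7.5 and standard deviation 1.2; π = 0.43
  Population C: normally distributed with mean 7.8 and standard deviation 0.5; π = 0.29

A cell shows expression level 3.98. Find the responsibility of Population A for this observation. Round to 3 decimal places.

0.976

P(component k | x) = π_k·f_k(x) / marginal(x), where marginal(x) = Σ_j π_j·f_j(x).
Component likelihoods at x = 3.98:
  p_A = (1/(1.4·√(2π)))·exp(−(3.98−3.8)²/(2·1.4²)) = 0.284959·exp(-0.00827) = 0.282613
  p_B = (1/(1.2·√(2π)))·exp(−(3.98−7.5)²/(2·1.2²)) = 0.332452·exp(-4.30222) = 0.00450088
  p_C = (1/(0.5·√(2π)))·exp(−(3.98−7.8)²/(2·0.5²)) = 0.797885·exp(-29.18480) = 1.68711e-13
Multiply by the mixture weights:
  π_A·p_A = 0.28 × 0.282613 = 0.0791317
  π_B·p_B = 0.43 × 0.00450088 = 0.00193538
  π_C·p_C = 0.29 × 1.68711e-13 = 4.89261e-14
Evidence: 0.0791317 + 0.00193538 + 4.89261e-14 = 0.0810671
So the posterior for Population A is 0.0791317 / 0.0810671 ≈ 0.976.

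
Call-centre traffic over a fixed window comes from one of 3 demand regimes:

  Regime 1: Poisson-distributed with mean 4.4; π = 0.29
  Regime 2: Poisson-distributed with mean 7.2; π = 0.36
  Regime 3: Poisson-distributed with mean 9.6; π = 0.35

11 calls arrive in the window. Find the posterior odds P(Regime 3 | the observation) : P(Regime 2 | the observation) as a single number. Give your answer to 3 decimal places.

2.088

Posterior odds = (w_i f_i(x)) / (w_j f_j(x)); the normalising sum cancels.
Evaluate each component's likelihood at the observed value:
  L_1 = 0.00368068
  L_2 = 0.0504175
  L_3 = 0.108293
0.0379026 / 0.0181503 ≈ 2.088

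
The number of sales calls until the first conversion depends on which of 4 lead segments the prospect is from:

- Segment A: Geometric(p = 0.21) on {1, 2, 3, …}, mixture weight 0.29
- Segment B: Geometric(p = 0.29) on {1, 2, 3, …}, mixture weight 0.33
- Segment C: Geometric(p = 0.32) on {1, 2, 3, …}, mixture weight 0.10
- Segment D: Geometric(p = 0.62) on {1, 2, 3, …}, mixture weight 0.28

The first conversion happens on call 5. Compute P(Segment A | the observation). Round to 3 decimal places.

Apply Bayes' rule: the posterior for each component is proportional to its prior times its likelihood at x.
Geometric probabilities:
  L_A = 0.0817952
  L_B = 0.0736939
  L_C = 0.0684204
  L_D = 0.0129278
Multiply by the mixture weights:
  w_A·L_A = 0.29 × 0.0817952 = 0.0237206
  w_B·L_B = 0.33 × 0.0736939 = 0.024319
  w_C·L_C = 0.10 × 0.0684204 = 0.00684204
  w_D·L_D = 0.28 × 0.0129278 = 0.0036198
Normaliser: 0.0237206 + 0.024319 + 0.00684204 + 0.0036198 = 0.0585014
P(Segment A | data) ≈ 0.405

0.405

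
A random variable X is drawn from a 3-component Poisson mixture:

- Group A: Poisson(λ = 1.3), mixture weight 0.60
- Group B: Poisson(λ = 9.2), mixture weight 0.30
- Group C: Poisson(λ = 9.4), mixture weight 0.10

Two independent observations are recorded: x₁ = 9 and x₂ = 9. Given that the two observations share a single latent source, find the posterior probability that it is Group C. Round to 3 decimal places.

P(component k | x) = π_k·f_k(x) / marginal(x), where marginal(x) = Σ_j π_j·f_j(x).
Since both observations come from the same component, the likelihood for component k is f_k(x₁)·f_k(x₂).
  f_A = [e^(−1.3)·1.3^9/9! = 7.96424e-06] × [7.96424e-06] = 6.34291e-11
  f_B = [e^(−9.2)·9.2^9/9! = 0.131467] × [0.131467] = 0.0172837
  f_C = [e^(−9.4)·9.4^9/9! = 0.130623] × [0.130623] = 0.0170624
Prior × likelihood for each component:
  π_A·f_A = 0.60 × 6.34291e-11 = 3.80575e-11
  π_B·f_B = 0.30 × 0.0172837 = 0.00518511
  π_C·f_C = 0.10 × 0.0170624 = 0.00170624
Marginal: 3.80575e-11 + 0.00518511 + 0.00170624 = 0.00689134
So the posterior for Group C is 0.00170624 / 0.00689134 ≈ 0.248.

0.248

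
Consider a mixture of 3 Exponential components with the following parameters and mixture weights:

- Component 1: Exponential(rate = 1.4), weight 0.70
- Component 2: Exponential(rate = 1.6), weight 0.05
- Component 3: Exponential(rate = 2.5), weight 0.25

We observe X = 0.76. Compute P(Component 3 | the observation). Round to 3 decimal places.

0.205

Posterior ∝ prior × likelihood, so P(k | x) ∝ w_k f_k(x); normalise over all components.
Exponential densities:
  L_1 = 1.4·e^(−1.4·0.76) = 1.4·e^(−1.0640) = 0.483102
  L_2 = 1.6·e^(−1.6·0.76) = 1.6·e^(−1.2160) = 0.474262
  L_3 = 2.5·e^(−2.5·0.76) = 2.5·e^(−1.9000) = 0.373922
Unnormalised posteriors:
  w_1·L_1 = 0.70 × 0.483102 = 0.338171
  w_2·L_2 = 0.05 × 0.474262 = 0.0237131
  w_3·L_3 = 0.25 × 0.373922 = 0.0934804
Denominator: 0.338171 + 0.0237131 + 0.0934804 = 0.455365
So the posterior for Component 3 is 0.0934804 / 0.455365 ≈ 0.205.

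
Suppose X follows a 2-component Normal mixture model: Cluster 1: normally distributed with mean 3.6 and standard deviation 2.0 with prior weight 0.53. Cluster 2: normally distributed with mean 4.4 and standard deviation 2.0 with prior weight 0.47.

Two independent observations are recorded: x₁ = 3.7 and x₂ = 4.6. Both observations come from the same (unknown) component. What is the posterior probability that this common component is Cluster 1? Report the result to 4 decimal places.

By Bayes' theorem, P(k | x) = π_k f_k(x) / Σ_j π_j f_j(x).
Since both observations come from the same component, the likelihood for component k is f_k(x₁)·f_k(x₂).
  p_1 = [(1/(2.0·√(2π)))·exp(−(3.7−3.6)²/(2·2.0²)) = 0.199471·exp(-0.00125) = 0.199222] × [0.176033] = 0.0350696
  p_2 = [(1/(2.0·√(2π)))·exp(−(3.7−4.4)²/(2·2.0²)) = 0.199471·exp(-0.06125) = 0.18762] × [0.198476] = 0.0372382
Weight by the priors:
  π_1·p_1 = 0.53 × 0.0350696 = 0.0185869
  π_2·p_2 = 0.47 × 0.0372382 = 0.0175019
Denominator: 0.0185869 + 0.0175019 = 0.0360888
Responsibility of Cluster 1: 0.0185869 / 0.0360888 ≈ 0.5150

0.5150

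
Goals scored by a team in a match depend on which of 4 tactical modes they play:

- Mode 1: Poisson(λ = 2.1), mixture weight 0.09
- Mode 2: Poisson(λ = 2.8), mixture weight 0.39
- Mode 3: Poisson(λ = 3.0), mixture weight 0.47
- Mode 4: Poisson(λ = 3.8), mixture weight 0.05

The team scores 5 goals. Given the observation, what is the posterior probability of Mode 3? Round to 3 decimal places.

P(component k | x) = π_k·f_k(x) / marginal(x), where marginal(x) = Σ_j π_j·f_j(x).
Poisson probabilities:
  L_1 = 0.041677
  L_2 = 0.0872136
  L_3 = 0.100819
  L_4 = 0.147713
Weight by the priors:
  π_1·L_1 = 0.09 × 0.041677 = 0.00375093
  π_2·L_2 = 0.39 × 0.0872136 = 0.0340133
  π_3·L_3 = 0.47 × 0.100819 = 0.0473848
  π_4·L_4 = 0.05 × 0.147713 = 0.00738563
Evidence: 0.00375093 + 0.0340133 + 0.0473848 + 0.00738563 = 0.0925347
So the posterior for Mode 3 is 0.0473848 / 0.0925347 ≈ 0.512.

0.512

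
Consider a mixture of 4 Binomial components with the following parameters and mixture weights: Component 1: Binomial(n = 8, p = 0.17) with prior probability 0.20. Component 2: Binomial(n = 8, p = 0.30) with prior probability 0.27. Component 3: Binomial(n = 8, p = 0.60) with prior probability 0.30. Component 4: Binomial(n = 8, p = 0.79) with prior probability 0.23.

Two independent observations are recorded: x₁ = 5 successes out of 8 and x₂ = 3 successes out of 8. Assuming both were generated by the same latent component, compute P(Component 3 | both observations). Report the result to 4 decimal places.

0.7360

The responsibility of component k is π_k f_k(x) divided by Σ_j π_j f_j(x).
Since both observations come from the same component, the likelihood for component k is f_k(x₁)·f_k(x₂).
  f_1 = [C(8,5)·0.17^5·0.83^3 = 56·0.000141986·0.571787 = 0.00454639] × [0.108374] = 0.000492711
  f_2 = [C(8,5)·0.30^5·0.70^3 = 56·0.00243·0.343 = 0.0466754] × [0.254122] = 0.0118612
  f_3 = [C(8,5)·0.60^5·0.40^3 = 56·0.07776·0.064 = 0.278692] × [0.123863] = 0.0345196
  f_4 = [C(8,5)·0.79^5·0.21^3 = 56·0.307706·0.009261 = 0.159581] × [0.0112763] = 0.00179948
Unnormalised posteriors:
  π_1·f_1 = 0.20 × 0.000492711 = 9.85422e-05
  π_2·f_2 = 0.27 × 0.0118612 = 0.00320254
  π_3·f_3 = 0.30 × 0.0345196 = 0.0103559
  π_4·f_4 = 0.23 × 0.00179948 = 0.000413881
Evidence: 9.85422e-05 + 0.00320254 + 0.0103559 + 0.000413881 = 0.0140708
P(Component 3 | data) = 0.0103559 / 0.0140708 ≈ 0.7360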